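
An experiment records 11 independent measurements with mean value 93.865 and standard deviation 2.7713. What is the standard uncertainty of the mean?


The standard uncertainty for Type A evaluation is u = s / sqrt(n).
u = 2.7713 / sqrt(11)
u = 2.7713 / 3.3166
u = 0.8356

0.8356


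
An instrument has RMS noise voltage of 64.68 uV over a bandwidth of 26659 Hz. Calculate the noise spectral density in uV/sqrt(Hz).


Noise spectral density = Vrms / sqrt(BW).
NSD = 64.68 / sqrt(26659)
NSD = 64.68 / 163.2758
NSD = 0.3961 uV/sqrt(Hz)

0.3961 uV/sqrt(Hz)


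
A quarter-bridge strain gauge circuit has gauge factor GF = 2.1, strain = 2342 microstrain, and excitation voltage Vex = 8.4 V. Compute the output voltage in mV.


Quarter bridge output: Vout = (GF * epsilon * Vex) / 4.
Vout = (2.1 * 2342e-6 * 8.4) / 4
Vout = 0.04131288 / 4 V
Vout = 0.01032822 V = 10.3282 mV

10.3282 mV


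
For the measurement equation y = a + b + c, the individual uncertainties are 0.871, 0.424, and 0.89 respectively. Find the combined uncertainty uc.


For a sum of independent quantities, uc = sqrt(u1^2 + u2^2 + u3^2).
uc = sqrt(0.871^2 + 0.424^2 + 0.89^2)
uc = sqrt(0.758641 + 0.179776 + 0.7921)
uc = 1.3155

1.3155


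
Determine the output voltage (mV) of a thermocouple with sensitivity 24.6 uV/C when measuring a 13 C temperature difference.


The thermocouple output V = sensitivity * dT.
V = 24.6 uV/C * 13 C
V = 319.8 uV
V = 0.32 mV

0.32 mV


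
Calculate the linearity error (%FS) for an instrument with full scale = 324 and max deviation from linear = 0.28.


Linearity error = (max deviation / full scale) * 100%.
Linearity = (0.28 / 324) * 100
Linearity = 0.086 %FS

0.086 %FS


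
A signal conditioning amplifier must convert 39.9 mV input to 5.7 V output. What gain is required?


Gain = Vout / Vin (converting to same units).
G = 5.7 V / 39.9 mV
G = 5700.0 mV / 39.9 mV
G = 142.86

142.86


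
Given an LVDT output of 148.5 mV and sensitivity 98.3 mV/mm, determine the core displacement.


Displacement = Vout / sensitivity.
d = 148.5 / 98.3
d = 1.511 mm

1.511 mm


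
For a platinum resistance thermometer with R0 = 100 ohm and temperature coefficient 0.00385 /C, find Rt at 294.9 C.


The RTD equation: Rt = R0 * (1 + alpha * T).
Rt = 100 * (1 + 0.00385 * 294.9)
Rt = 100 * (1 + 1.135365)
Rt = 100 * 2.135365
Rt = 213.537 ohm

213.537 ohm


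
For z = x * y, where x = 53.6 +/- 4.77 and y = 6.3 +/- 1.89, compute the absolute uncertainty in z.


For a product z = x*y, the relative uncertainty is:
uz/z = sqrt((ux/x)^2 + (uy/y)^2)
Relative uncertainties: ux/x = 4.77/53.6 = 0.088993
uy/y = 1.89/6.3 = 0.3
z = 53.6 * 6.3 = 337.7
uz = 337.7 * sqrt(0.088993^2 + 0.3^2) = 105.667

105.667


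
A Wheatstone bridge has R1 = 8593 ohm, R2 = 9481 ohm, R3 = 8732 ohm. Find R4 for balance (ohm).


At balance: R1*R4 = R2*R3, so R4 = R2*R3/R1.
R4 = 9481 * 8732 / 8593
R4 = 82788092 / 8593
R4 = 9634.36 ohm

9634.36 ohm


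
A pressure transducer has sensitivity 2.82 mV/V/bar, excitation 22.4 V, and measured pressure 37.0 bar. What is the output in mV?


Output = sensitivity * Vex * P.
Vout = 2.82 * 22.4 * 37.0
Vout = 63.168 * 37.0
Vout = 2337.22 mV

2337.22 mV


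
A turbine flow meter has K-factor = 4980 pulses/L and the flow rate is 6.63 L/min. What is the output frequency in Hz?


Frequency = K * Q / 60 (converting L/min to L/s).
f = 4980 * 6.63 / 60
f = 33017.4 / 60
f = 550.29 Hz

550.29 Hz


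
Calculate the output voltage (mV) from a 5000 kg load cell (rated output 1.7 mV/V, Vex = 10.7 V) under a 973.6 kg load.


Vout = rated_output * Vex * (load / capacity).
Vout = 1.7 * 10.7 * (973.6 / 5000)
Vout = 1.7 * 10.7 * 0.19472
Vout = 3.542 mV

3.542 mV


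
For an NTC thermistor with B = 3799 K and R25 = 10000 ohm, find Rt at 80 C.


NTC thermistor equation: Rt = R25 * exp(B * (1/T - 1/T25)).
T in Kelvin: 353.15 K, T25 = 298.15 K
1/T - 1/T25 = 1/353.15 - 1/298.15 = -0.00052236
B * (1/T - 1/T25) = 3799 * -0.00052236 = -1.9844
Rt = 10000 * exp(-1.9844) = 1374.6 ohm

1374.6 ohm


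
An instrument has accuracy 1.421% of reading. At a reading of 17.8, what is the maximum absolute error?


Absolute error = (accuracy% / 100) * reading.
Error = (1.421 / 100) * 17.8
Error = 0.01421 * 17.8
Error = 0.2529

0.2529


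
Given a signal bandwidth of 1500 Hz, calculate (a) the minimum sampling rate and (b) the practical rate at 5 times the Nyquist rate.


By Nyquist theorem, fs_min = 2 * fmax.
fs_min = 2 * 1500 = 3000 Hz
Practical rate = 5 * fs_min = 5 * 3000 = 15000 Hz

fs_min = 3000 Hz, fs_practical = 15000 Hz


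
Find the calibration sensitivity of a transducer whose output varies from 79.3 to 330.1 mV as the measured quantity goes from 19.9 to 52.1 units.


Sensitivity = (y2 - y1) / (x2 - x1).
S = (330.1 - 79.3) / (52.1 - 19.9)
S = 250.8 / 32.2
S = 7.7888 mV/unit

7.7888 mV/unit


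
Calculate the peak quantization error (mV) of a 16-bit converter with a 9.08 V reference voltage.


The maximum quantization error is +/- LSB/2.
LSB = Vref / 2^n = 9.08 / 65536 = 0.00013855 V
Max error = LSB / 2 = 0.00013855 / 2 = 6.927e-05 V
Max error = 0.0693 mV

0.0693 mV


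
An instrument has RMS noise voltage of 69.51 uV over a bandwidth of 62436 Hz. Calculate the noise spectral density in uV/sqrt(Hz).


Noise spectral density = Vrms / sqrt(BW).
NSD = 69.51 / sqrt(62436)
NSD = 69.51 / 249.872
NSD = 0.2782 uV/sqrt(Hz)

0.2782 uV/sqrt(Hz)


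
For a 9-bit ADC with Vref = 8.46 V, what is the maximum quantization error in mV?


The maximum quantization error is +/- LSB/2.
LSB = Vref / 2^n = 8.46 / 512 = 0.01652344 V
Max error = LSB / 2 = 0.01652344 / 2 = 0.00826172 V
Max error = 8.2617 mV

8.2617 mV


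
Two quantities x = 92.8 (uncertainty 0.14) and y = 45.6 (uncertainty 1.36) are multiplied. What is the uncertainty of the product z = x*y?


For a product z = x*y, the relative uncertainty is:
uz/z = sqrt((ux/x)^2 + (uy/y)^2)
Relative uncertainties: ux/x = 0.14/92.8 = 0.001509
uy/y = 1.36/45.6 = 0.029825
z = 92.8 * 45.6 = 4231.7
uz = 4231.7 * sqrt(0.001509^2 + 0.029825^2) = 126.369

126.369


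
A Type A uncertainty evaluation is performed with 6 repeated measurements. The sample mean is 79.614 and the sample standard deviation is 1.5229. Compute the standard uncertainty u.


The standard uncertainty for Type A evaluation is u = s / sqrt(n).
u = 1.5229 / sqrt(6)
u = 1.5229 / 2.4495
u = 0.6217

0.6217


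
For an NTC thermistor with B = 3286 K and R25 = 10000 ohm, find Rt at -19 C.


NTC thermistor equation: Rt = R25 * exp(B * (1/T - 1/T25)).
T in Kelvin: 254.15 K, T25 = 298.15 K
1/T - 1/T25 = 1/254.15 - 1/298.15 = 0.00058067
B * (1/T - 1/T25) = 3286 * 0.00058067 = 1.9081
Rt = 10000 * exp(1.9081) = 67401.0 ohm

67401.0 ohm


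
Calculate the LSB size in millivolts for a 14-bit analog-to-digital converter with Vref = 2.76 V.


The resolution (LSB) of an ADC is Vref / 2^n.
LSB = 2.76 / 2^14
LSB = 2.76 / 16384
LSB = 0.00016846 V = 0.16845703 mV

0.16845703 mV


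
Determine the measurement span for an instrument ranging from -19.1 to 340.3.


Span = upper range - lower range.
Span = 340.3 - (-19.1)
Span = 359.4

359.4


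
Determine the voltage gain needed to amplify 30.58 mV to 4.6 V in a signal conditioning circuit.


Gain = Vout / Vin (converting to same units).
G = 4.6 V / 30.58 mV
G = 4600.0 mV / 30.58 mV
G = 150.43

150.43


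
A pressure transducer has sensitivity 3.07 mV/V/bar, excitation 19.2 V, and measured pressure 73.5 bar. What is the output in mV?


Output = sensitivity * Vex * P.
Vout = 3.07 * 19.2 * 73.5
Vout = 58.944 * 73.5
Vout = 4332.38 mV

4332.38 mV


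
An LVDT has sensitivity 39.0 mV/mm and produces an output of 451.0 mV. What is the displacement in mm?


Displacement = Vout / sensitivity.
d = 451.0 / 39.0
d = 11.564 mm

11.564 mm


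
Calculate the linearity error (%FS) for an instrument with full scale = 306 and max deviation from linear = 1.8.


Linearity error = (max deviation / full scale) * 100%.
Linearity = (1.8 / 306) * 100
Linearity = 0.588 %FS

0.588 %FS


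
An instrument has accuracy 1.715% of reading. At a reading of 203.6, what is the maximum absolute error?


Absolute error = (accuracy% / 100) * reading.
Error = (1.715 / 100) * 203.6
Error = 0.01715 * 203.6
Error = 3.4917

3.4917


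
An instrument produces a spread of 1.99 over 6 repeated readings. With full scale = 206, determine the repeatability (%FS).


Repeatability = (spread / full scale) * 100%.
R = (1.99 / 206) * 100
R = 0.966 %FS

0.966 %FS


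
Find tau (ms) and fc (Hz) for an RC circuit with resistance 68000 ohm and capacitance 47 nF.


Time constant: tau = R * C.
tau = 68000 * 4.70e-08 = 0.003196 s
tau = 3.196 ms
Cutoff frequency: fc = 1 / (2*pi*R*C).
fc = 1 / (2*pi*0.003196) = 49.8 Hz

tau = 3.196 ms, fc = 49.8 Hz


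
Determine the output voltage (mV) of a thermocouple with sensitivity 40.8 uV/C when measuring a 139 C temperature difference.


The thermocouple output V = sensitivity * dT.
V = 40.8 uV/C * 139 C
V = 5671.2 uV
V = 5.671 mV

5.671 mV


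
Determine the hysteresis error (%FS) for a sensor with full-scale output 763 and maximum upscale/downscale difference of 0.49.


Hysteresis = (max difference / full scale) * 100%.
H = (0.49 / 763) * 100
H = 0.064 %FS

0.064 %FS


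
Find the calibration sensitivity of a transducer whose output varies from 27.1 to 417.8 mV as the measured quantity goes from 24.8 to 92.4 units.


Sensitivity = (y2 - y1) / (x2 - x1).
S = (417.8 - 27.1) / (92.4 - 24.8)
S = 390.7 / 67.6
S = 5.7796 mV/unit

5.7796 mV/unit


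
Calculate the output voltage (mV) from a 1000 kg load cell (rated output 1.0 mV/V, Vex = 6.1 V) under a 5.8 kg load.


Vout = rated_output * Vex * (load / capacity).
Vout = 1.0 * 6.1 * (5.8 / 1000)
Vout = 1.0 * 6.1 * 0.0058
Vout = 0.035 mV

0.035 mV


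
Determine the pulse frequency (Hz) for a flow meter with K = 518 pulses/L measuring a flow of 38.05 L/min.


Frequency = K * Q / 60 (converting L/min to L/s).
f = 518 * 38.05 / 60
f = 19709.9 / 60
f = 328.5 Hz

328.5 Hz


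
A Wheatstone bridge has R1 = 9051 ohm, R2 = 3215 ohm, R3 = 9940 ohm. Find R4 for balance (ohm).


At balance: R1*R4 = R2*R3, so R4 = R2*R3/R1.
R4 = 3215 * 9940 / 9051
R4 = 31957100 / 9051
R4 = 3530.78 ohm

3530.78 ohm


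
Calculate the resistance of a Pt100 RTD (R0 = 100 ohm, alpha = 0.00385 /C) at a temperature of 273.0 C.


The RTD equation: Rt = R0 * (1 + alpha * T).
Rt = 100 * (1 + 0.00385 * 273.0)
Rt = 100 * (1 + 1.05105)
Rt = 100 * 2.05105
Rt = 205.105 ohm

205.105 ohm


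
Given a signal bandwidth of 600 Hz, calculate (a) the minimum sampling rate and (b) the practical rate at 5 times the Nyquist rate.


By Nyquist theorem, fs_min = 2 * fmax.
fs_min = 2 * 600 = 1200 Hz
Practical rate = 5 * fs_min = 5 * 1200 = 6000 Hz

fs_min = 1200 Hz, fs_practical = 6000 Hz


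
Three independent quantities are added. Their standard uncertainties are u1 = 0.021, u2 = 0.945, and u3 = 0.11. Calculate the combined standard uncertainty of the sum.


For a sum of independent quantities, uc = sqrt(u1^2 + u2^2 + u3^2).
uc = sqrt(0.021^2 + 0.945^2 + 0.11^2)
uc = sqrt(0.000441 + 0.893025 + 0.0121)
uc = 0.9516

0.9516


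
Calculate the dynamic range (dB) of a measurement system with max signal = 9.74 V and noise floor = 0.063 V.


Dynamic range = 20 * log10(Vmax / Vnoise).
DR = 20 * log10(9.74 / 0.063)
DR = 20 * log10(154.6)
DR = 43.78 dB

43.78 dB


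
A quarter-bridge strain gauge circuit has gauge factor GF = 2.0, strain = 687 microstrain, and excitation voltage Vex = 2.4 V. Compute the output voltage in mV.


Quarter bridge output: Vout = (GF * epsilon * Vex) / 4.
Vout = (2.0 * 687e-6 * 2.4) / 4
Vout = 0.0032976 / 4 V
Vout = 0.0008244 V = 0.8244 mV

0.8244 mV


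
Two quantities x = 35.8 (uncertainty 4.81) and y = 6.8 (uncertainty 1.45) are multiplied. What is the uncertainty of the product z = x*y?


For a product z = x*y, the relative uncertainty is:
uz/z = sqrt((ux/x)^2 + (uy/y)^2)
Relative uncertainties: ux/x = 4.81/35.8 = 0.134358
uy/y = 1.45/6.8 = 0.213235
z = 35.8 * 6.8 = 243.4
uz = 243.4 * sqrt(0.134358^2 + 0.213235^2) = 61.355

61.355


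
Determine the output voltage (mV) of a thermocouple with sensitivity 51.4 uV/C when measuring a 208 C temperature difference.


The thermocouple output V = sensitivity * dT.
V = 51.4 uV/C * 208 C
V = 10691.2 uV
V = 10.691 mV

10.691 mV


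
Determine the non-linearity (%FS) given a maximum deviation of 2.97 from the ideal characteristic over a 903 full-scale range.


Linearity error = (max deviation / full scale) * 100%.
Linearity = (2.97 / 903) * 100
Linearity = 0.329 %FS

0.329 %FS


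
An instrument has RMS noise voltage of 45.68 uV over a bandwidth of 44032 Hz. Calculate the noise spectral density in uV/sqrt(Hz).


Noise spectral density = Vrms / sqrt(BW).
NSD = 45.68 / sqrt(44032)
NSD = 45.68 / 209.838
NSD = 0.2177 uV/sqrt(Hz)

0.2177 uV/sqrt(Hz)


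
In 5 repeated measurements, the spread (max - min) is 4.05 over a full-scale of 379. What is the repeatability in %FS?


Repeatability = (spread / full scale) * 100%.
R = (4.05 / 379) * 100
R = 1.069 %FS

1.069 %FS


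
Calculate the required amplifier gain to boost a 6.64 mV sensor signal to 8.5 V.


Gain = Vout / Vin (converting to same units).
G = 8.5 V / 6.64 mV
G = 8500.0 mV / 6.64 mV
G = 1280.12

1280.12


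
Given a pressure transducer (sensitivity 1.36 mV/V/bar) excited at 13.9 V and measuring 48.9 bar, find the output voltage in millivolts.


Output = sensitivity * Vex * P.
Vout = 1.36 * 13.9 * 48.9
Vout = 18.904 * 48.9
Vout = 924.41 mV

924.41 mV


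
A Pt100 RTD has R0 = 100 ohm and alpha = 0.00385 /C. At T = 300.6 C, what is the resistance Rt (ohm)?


The RTD equation: Rt = R0 * (1 + alpha * T).
Rt = 100 * (1 + 0.00385 * 300.6)
Rt = 100 * (1 + 1.15731)
Rt = 100 * 2.15731
Rt = 215.731 ohm

215.731 ohm


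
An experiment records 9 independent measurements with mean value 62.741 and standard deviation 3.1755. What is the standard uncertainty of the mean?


The standard uncertainty for Type A evaluation is u = s / sqrt(n).
u = 3.1755 / sqrt(9)
u = 3.1755 / 3.0
u = 1.0585

1.0585


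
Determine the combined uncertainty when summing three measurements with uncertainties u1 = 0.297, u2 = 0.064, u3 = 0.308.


For a sum of independent quantities, uc = sqrt(u1^2 + u2^2 + u3^2).
uc = sqrt(0.297^2 + 0.064^2 + 0.308^2)
uc = sqrt(0.088209 + 0.004096 + 0.094864)
uc = 0.4326

0.4326


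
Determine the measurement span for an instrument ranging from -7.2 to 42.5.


Span = upper range - lower range.
Span = 42.5 - (-7.2)
Span = 49.7

49.7


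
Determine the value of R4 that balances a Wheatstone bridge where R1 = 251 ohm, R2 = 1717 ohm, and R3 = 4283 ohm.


At balance: R1*R4 = R2*R3, so R4 = R2*R3/R1.
R4 = 1717 * 4283 / 251
R4 = 7353911 / 251
R4 = 29298.45 ohm

29298.45 ohm


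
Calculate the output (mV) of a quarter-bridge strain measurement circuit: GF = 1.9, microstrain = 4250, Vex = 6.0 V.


Quarter bridge output: Vout = (GF * epsilon * Vex) / 4.
Vout = (1.9 * 4250e-6 * 6.0) / 4
Vout = 0.04845 / 4 V
Vout = 0.0121125 V = 12.1125 mV

12.1125 mV


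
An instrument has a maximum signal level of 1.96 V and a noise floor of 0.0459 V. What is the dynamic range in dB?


Dynamic range = 20 * log10(Vmax / Vnoise).
DR = 20 * log10(1.96 / 0.0459)
DR = 20 * log10(42.7)
DR = 32.61 dB

32.61 dB


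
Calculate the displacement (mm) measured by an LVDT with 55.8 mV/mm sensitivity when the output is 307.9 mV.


Displacement = Vout / sensitivity.
d = 307.9 / 55.8
d = 5.518 mm

5.518 mm


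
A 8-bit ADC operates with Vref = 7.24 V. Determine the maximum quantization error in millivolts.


The maximum quantization error is +/- LSB/2.
LSB = Vref / 2^n = 7.24 / 256 = 0.02828125 V
Max error = LSB / 2 = 0.02828125 / 2 = 0.01414063 V
Max error = 14.1406 mV

14.1406 mV


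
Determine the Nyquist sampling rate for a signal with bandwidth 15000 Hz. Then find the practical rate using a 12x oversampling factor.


By Nyquist theorem, fs_min = 2 * fmax.
fs_min = 2 * 15000 = 30000 Hz
Practical rate = 12 * fs_min = 12 * 30000 = 360000 Hz

fs_min = 30000 Hz, fs_practical = 360000 Hz


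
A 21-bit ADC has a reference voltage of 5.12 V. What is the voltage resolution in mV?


The resolution (LSB) of an ADC is Vref / 2^n.
LSB = 5.12 / 2^21
LSB = 5.12 / 2097152
LSB = 2.44e-06 V = 0.00244141 mV

0.00244141 mV


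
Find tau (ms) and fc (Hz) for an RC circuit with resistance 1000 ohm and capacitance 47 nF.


Time constant: tau = R * C.
tau = 1000 * 4.70e-08 = 4.7e-05 s
tau = 0.047 ms
Cutoff frequency: fc = 1 / (2*pi*R*C).
fc = 1 / (2*pi*4.7e-05) = 3386.28 Hz

tau = 0.047 ms, fc = 3386.28 Hz


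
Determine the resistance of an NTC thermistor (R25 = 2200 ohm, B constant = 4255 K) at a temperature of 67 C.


NTC thermistor equation: Rt = R25 * exp(B * (1/T - 1/T25)).
T in Kelvin: 340.15 K, T25 = 298.15 K
1/T - 1/T25 = 1/340.15 - 1/298.15 = -0.00041414
B * (1/T - 1/T25) = 4255 * -0.00041414 = -1.7622
Rt = 2200 * exp(-1.7622) = 377.7 ohm

377.7 ohm


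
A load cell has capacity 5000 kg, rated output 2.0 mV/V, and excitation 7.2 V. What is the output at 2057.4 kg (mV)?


Vout = rated_output * Vex * (load / capacity).
Vout = 2.0 * 7.2 * (2057.4 / 5000)
Vout = 2.0 * 7.2 * 0.41148
Vout = 5.925 mV

5.925 mV


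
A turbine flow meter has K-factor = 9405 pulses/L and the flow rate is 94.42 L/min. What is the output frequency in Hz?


Frequency = K * Q / 60 (converting L/min to L/s).
f = 9405 * 94.42 / 60
f = 888020.1 / 60
f = 14800.33 Hz

14800.33 Hz


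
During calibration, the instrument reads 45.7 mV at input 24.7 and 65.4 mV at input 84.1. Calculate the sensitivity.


Sensitivity = (y2 - y1) / (x2 - x1).
S = (65.4 - 45.7) / (84.1 - 24.7)
S = 19.7 / 59.4
S = 0.3316 mV/unit

0.3316 mV/unit


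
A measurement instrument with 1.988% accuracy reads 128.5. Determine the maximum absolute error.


Absolute error = (accuracy% / 100) * reading.
Error = (1.988 / 100) * 128.5
Error = 0.01988 * 128.5
Error = 2.5546

2.5546


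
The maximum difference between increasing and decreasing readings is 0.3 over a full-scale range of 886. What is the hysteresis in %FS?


Hysteresis = (max difference / full scale) * 100%.
H = (0.3 / 886) * 100
H = 0.034 %FS

0.034 %FS


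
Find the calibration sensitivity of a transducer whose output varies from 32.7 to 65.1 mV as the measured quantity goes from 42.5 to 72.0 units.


Sensitivity = (y2 - y1) / (x2 - x1).
S = (65.1 - 32.7) / (72.0 - 42.5)
S = 32.4 / 29.5
S = 1.0983 mV/unit

1.0983 mV/unit


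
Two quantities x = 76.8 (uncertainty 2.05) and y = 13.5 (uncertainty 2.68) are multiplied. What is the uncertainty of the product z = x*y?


For a product z = x*y, the relative uncertainty is:
uz/z = sqrt((ux/x)^2 + (uy/y)^2)
Relative uncertainties: ux/x = 2.05/76.8 = 0.026693
uy/y = 2.68/13.5 = 0.198519
z = 76.8 * 13.5 = 1036.8
uz = 1036.8 * sqrt(0.026693^2 + 0.198519^2) = 207.676

207.676


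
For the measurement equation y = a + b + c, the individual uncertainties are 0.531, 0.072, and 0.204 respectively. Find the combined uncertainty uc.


For a sum of independent quantities, uc = sqrt(u1^2 + u2^2 + u3^2).
uc = sqrt(0.531^2 + 0.072^2 + 0.204^2)
uc = sqrt(0.281961 + 0.005184 + 0.041616)
uc = 0.5734

0.5734


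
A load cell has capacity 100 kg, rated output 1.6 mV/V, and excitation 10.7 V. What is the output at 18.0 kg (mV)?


Vout = rated_output * Vex * (load / capacity).
Vout = 1.6 * 10.7 * (18.0 / 100)
Vout = 1.6 * 10.7 * 0.18
Vout = 3.082 mV

3.082 mV


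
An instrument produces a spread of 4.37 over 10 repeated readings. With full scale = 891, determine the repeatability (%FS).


Repeatability = (spread / full scale) * 100%.
R = (4.37 / 891) * 100
R = 0.49 %FS

0.49 %FS


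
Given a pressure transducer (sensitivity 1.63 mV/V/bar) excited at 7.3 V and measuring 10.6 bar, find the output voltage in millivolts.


Output = sensitivity * Vex * P.
Vout = 1.63 * 7.3 * 10.6
Vout = 11.899 * 10.6
Vout = 126.13 mV

126.13 mV


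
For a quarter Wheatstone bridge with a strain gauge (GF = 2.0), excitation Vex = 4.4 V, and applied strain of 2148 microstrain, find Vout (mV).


Quarter bridge output: Vout = (GF * epsilon * Vex) / 4.
Vout = (2.0 * 2148e-6 * 4.4) / 4
Vout = 0.0189024 / 4 V
Vout = 0.0047256 V = 4.7256 mV

4.7256 mV


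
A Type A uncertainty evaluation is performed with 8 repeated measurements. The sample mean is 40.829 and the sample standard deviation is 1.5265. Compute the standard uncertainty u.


The standard uncertainty for Type A evaluation is u = s / sqrt(n).
u = 1.5265 / sqrt(8)
u = 1.5265 / 2.8284
u = 0.5397

0.5397


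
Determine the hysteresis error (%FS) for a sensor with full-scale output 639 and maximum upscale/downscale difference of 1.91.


Hysteresis = (max difference / full scale) * 100%.
H = (1.91 / 639) * 100
H = 0.299 %FS

0.299 %FS


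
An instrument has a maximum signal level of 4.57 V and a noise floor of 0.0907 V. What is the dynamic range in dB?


Dynamic range = 20 * log10(Vmax / Vnoise).
DR = 20 * log10(4.57 / 0.0907)
DR = 20 * log10(50.39)
DR = 34.05 dB

34.05 dB


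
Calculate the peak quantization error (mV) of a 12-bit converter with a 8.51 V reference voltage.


The maximum quantization error is +/- LSB/2.
LSB = Vref / 2^n = 8.51 / 4096 = 0.00207764 V
Max error = LSB / 2 = 0.00207764 / 2 = 0.00103882 V
Max error = 1.0388 mV

1.0388 mV


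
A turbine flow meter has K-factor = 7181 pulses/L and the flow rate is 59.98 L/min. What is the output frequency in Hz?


Frequency = K * Q / 60 (converting L/min to L/s).
f = 7181 * 59.98 / 60
f = 430716.38 / 60
f = 7178.61 Hz

7178.61 Hz


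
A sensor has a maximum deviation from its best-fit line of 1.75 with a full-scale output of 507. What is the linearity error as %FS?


Linearity error = (max deviation / full scale) * 100%.
Linearity = (1.75 / 507) * 100
Linearity = 0.345 %FS

0.345 %FS


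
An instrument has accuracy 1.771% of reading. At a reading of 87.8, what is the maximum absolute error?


Absolute error = (accuracy% / 100) * reading.
Error = (1.771 / 100) * 87.8
Error = 0.01771 * 87.8
Error = 1.5549

1.5549


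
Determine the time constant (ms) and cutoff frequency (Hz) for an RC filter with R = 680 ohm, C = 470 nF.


Time constant: tau = R * C.
tau = 680 * 4.70e-07 = 0.0003196 s
tau = 0.3196 ms
Cutoff frequency: fc = 1 / (2*pi*R*C).
fc = 1 / (2*pi*0.0003196) = 497.98 Hz

tau = 0.3196 ms, fc = 497.98 Hz


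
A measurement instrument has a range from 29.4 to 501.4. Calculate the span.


Span = upper range - lower range.
Span = 501.4 - (29.4)
Span = 472.0

472.0


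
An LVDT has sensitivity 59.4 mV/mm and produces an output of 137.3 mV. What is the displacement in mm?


Displacement = Vout / sensitivity.
d = 137.3 / 59.4
d = 2.311 mm

2.311 mm


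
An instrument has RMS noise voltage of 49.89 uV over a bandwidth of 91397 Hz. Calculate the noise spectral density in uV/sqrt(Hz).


Noise spectral density = Vrms / sqrt(BW).
NSD = 49.89 / sqrt(91397)
NSD = 49.89 / 302.3194
NSD = 0.165 uV/sqrt(Hz)

0.165 uV/sqrt(Hz)


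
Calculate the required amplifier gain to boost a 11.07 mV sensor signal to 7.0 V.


Gain = Vout / Vin (converting to same units).
G = 7.0 V / 11.07 mV
G = 7000.0 mV / 11.07 mV
G = 632.34

632.34


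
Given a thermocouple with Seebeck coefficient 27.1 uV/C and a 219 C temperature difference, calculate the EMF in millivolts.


The thermocouple output V = sensitivity * dT.
V = 27.1 uV/C * 219 C
V = 5934.9 uV
V = 5.935 mV

5.935 mV


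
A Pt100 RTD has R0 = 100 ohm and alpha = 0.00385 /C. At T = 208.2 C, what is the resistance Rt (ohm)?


The RTD equation: Rt = R0 * (1 + alpha * T).
Rt = 100 * (1 + 0.00385 * 208.2)
Rt = 100 * (1 + 0.80157)
Rt = 100 * 1.80157
Rt = 180.157 ohm

180.157 ohm


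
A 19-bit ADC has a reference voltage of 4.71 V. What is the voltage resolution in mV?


The resolution (LSB) of an ADC is Vref / 2^n.
LSB = 4.71 / 2^19
LSB = 4.71 / 524288
LSB = 8.98e-06 V = 0.00898361 mV

0.00898361 mV


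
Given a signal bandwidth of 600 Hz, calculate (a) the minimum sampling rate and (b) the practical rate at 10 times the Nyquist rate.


By Nyquist theorem, fs_min = 2 * fmax.
fs_min = 2 * 600 = 1200 Hz
Practical rate = 10 * fs_min = 10 * 1200 = 12000 Hz

fs_min = 1200 Hz, fs_practical = 12000 Hz


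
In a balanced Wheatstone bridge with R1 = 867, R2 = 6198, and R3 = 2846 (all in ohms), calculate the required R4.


At balance: R1*R4 = R2*R3, so R4 = R2*R3/R1.
R4 = 6198 * 2846 / 867
R4 = 17639508 / 867
R4 = 20345.45 ohm

20345.45 ohm


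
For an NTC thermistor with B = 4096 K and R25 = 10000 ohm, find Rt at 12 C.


NTC thermistor equation: Rt = R25 * exp(B * (1/T - 1/T25)).
T in Kelvin: 285.15 K, T25 = 298.15 K
1/T - 1/T25 = 1/285.15 - 1/298.15 = 0.00015291
B * (1/T - 1/T25) = 4096 * 0.00015291 = 0.6263
Rt = 10000 * exp(0.6263) = 18707.1 ohm

18707.1 ohm


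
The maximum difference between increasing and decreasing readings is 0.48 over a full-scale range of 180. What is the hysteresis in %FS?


Hysteresis = (max difference / full scale) * 100%.
H = (0.48 / 180) * 100
H = 0.267 %FS

0.267 %FS


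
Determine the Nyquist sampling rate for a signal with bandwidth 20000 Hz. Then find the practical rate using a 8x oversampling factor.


By Nyquist theorem, fs_min = 2 * fmax.
fs_min = 2 * 20000 = 40000 Hz
Practical rate = 8 * fs_min = 8 * 40000 = 320000 Hz

fs_min = 40000 Hz, fs_practical = 320000 Hz


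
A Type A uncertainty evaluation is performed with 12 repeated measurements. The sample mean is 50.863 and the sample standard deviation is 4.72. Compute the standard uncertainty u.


The standard uncertainty for Type A evaluation is u = s / sqrt(n).
u = 4.72 / sqrt(12)
u = 4.72 / 3.4641
u = 1.3625

1.3625


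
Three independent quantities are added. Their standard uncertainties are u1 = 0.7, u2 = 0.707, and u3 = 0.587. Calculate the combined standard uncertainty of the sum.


For a sum of independent quantities, uc = sqrt(u1^2 + u2^2 + u3^2).
uc = sqrt(0.7^2 + 0.707^2 + 0.587^2)
uc = sqrt(0.49 + 0.499849 + 0.344569)
uc = 1.1552

1.1552


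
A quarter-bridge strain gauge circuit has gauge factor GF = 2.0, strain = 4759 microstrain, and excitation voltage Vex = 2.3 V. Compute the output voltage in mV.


Quarter bridge output: Vout = (GF * epsilon * Vex) / 4.
Vout = (2.0 * 4759e-6 * 2.3) / 4
Vout = 0.0218914 / 4 V
Vout = 0.00547285 V = 5.4728 mV

5.4728 mV


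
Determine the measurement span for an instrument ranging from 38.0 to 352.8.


Span = upper range - lower range.
Span = 352.8 - (38.0)
Span = 314.8

314.8


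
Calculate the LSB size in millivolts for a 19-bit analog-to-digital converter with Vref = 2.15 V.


The resolution (LSB) of an ADC is Vref / 2^n.
LSB = 2.15 / 2^19
LSB = 2.15 / 524288
LSB = 4.1e-06 V = 0.0041008 mV

0.0041008 mV


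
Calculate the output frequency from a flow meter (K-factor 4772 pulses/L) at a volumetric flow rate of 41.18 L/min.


Frequency = K * Q / 60 (converting L/min to L/s).
f = 4772 * 41.18 / 60
f = 196510.96 / 60
f = 3275.18 Hz

3275.18 Hz


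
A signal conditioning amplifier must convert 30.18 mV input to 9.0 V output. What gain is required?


Gain = Vout / Vin (converting to same units).
G = 9.0 V / 30.18 mV
G = 9000.0 mV / 30.18 mV
G = 298.21

298.21


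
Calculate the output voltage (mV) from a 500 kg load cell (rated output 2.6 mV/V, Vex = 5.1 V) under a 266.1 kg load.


Vout = rated_output * Vex * (load / capacity).
Vout = 2.6 * 5.1 * (266.1 / 500)
Vout = 2.6 * 5.1 * 0.5322
Vout = 7.057 mV

7.057 mV


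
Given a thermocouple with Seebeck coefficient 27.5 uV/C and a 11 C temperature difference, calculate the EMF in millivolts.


The thermocouple output V = sensitivity * dT.
V = 27.5 uV/C * 11 C
V = 302.5 uV
V = 0.302 mV

0.302 mV


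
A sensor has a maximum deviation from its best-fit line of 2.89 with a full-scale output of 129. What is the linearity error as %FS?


Linearity error = (max deviation / full scale) * 100%.
Linearity = (2.89 / 129) * 100
Linearity = 2.24 %FS

2.24 %FS


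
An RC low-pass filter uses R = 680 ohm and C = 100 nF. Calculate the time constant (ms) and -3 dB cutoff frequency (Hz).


Time constant: tau = R * C.
tau = 680 * 1.00e-07 = 6.8e-05 s
tau = 0.068 ms
Cutoff frequency: fc = 1 / (2*pi*R*C).
fc = 1 / (2*pi*6.8e-05) = 2340.51 Hz

tau = 0.068 ms, fc = 2340.51 Hz


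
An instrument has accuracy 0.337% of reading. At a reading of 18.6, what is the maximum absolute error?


Absolute error = (accuracy% / 100) * reading.
Error = (0.337 / 100) * 18.6
Error = 0.00337 * 18.6
Error = 0.0627

0.0627


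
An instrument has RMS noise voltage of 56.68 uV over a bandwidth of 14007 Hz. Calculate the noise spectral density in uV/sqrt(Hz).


Noise spectral density = Vrms / sqrt(BW).
NSD = 56.68 / sqrt(14007)
NSD = 56.68 / 118.3512
NSD = 0.4789 uV/sqrt(Hz)

0.4789 uV/sqrt(Hz)


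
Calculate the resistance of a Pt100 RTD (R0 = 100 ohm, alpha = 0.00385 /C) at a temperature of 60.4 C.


The RTD equation: Rt = R0 * (1 + alpha * T).
Rt = 100 * (1 + 0.00385 * 60.4)
Rt = 100 * (1 + 0.23254)
Rt = 100 * 1.23254
Rt = 123.254 ohm

123.254 ohm


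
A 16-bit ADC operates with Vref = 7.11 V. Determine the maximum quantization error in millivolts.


The maximum quantization error is +/- LSB/2.
LSB = Vref / 2^n = 7.11 / 65536 = 0.00010849 V
Max error = LSB / 2 = 0.00010849 / 2 = 5.424e-05 V
Max error = 0.0542 mV

0.0542 mV


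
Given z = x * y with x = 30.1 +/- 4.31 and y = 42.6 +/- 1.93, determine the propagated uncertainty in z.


For a product z = x*y, the relative uncertainty is:
uz/z = sqrt((ux/x)^2 + (uy/y)^2)
Relative uncertainties: ux/x = 4.31/30.1 = 0.143189
uy/y = 1.93/42.6 = 0.045305
z = 30.1 * 42.6 = 1282.3
uz = 1282.3 * sqrt(0.143189^2 + 0.045305^2) = 192.577

192.577


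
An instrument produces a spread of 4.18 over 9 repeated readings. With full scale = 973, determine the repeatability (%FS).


Repeatability = (spread / full scale) * 100%.
R = (4.18 / 973) * 100
R = 0.43 %FS

0.43 %FS


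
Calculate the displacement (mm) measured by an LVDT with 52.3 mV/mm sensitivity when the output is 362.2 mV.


Displacement = Vout / sensitivity.
d = 362.2 / 52.3
d = 6.925 mm

6.925 mm


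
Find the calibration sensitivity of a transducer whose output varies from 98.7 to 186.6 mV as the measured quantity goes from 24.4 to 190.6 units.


Sensitivity = (y2 - y1) / (x2 - x1).
S = (186.6 - 98.7) / (190.6 - 24.4)
S = 87.9 / 166.2
S = 0.5289 mV/unit

0.5289 mV/unit


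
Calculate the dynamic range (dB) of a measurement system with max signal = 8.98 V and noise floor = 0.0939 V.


Dynamic range = 20 * log10(Vmax / Vnoise).
DR = 20 * log10(8.98 / 0.0939)
DR = 20 * log10(95.63)
DR = 39.61 dB

39.61 dB


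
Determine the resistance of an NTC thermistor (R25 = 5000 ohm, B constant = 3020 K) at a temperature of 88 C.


NTC thermistor equation: Rt = R25 * exp(B * (1/T - 1/T25)).
T in Kelvin: 361.15 K, T25 = 298.15 K
1/T - 1/T25 = 1/361.15 - 1/298.15 = -0.00058508
B * (1/T - 1/T25) = 3020 * -0.00058508 = -1.767
Rt = 5000 * exp(-1.767) = 854.3 ohm

854.3 ohm


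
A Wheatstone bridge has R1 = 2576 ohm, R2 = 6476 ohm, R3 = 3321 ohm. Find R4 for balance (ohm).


At balance: R1*R4 = R2*R3, so R4 = R2*R3/R1.
R4 = 6476 * 3321 / 2576
R4 = 21506796 / 2576
R4 = 8348.91 ohm

8348.91 ohm


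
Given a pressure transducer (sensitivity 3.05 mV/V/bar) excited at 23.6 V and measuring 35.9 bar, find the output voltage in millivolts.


Output = sensitivity * Vex * P.
Vout = 3.05 * 23.6 * 35.9
Vout = 71.98 * 35.9
Vout = 2584.08 mV

2584.08 mV


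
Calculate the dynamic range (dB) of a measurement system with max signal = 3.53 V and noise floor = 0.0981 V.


Dynamic range = 20 * log10(Vmax / Vnoise).
DR = 20 * log10(3.53 / 0.0981)
DR = 20 * log10(35.98)
DR = 31.12 dB

31.12 dB


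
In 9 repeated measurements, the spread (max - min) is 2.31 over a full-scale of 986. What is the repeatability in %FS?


Repeatability = (spread / full scale) * 100%.
R = (2.31 / 986) * 100
R = 0.234 %FS

0.234 %FS


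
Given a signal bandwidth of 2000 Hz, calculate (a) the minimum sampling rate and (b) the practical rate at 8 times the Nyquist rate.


By Nyquist theorem, fs_min = 2 * fmax.
fs_min = 2 * 2000 = 4000 Hz
Practical rate = 8 * fs_min = 8 * 4000 = 32000 Hz

fs_min = 4000 Hz, fs_practical = 32000 Hz


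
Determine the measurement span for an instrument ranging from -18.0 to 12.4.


Span = upper range - lower range.
Span = 12.4 - (-18.0)
Span = 30.4

30.4


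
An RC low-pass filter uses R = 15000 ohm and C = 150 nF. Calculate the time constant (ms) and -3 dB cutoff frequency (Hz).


Time constant: tau = R * C.
tau = 15000 * 1.50e-07 = 0.00225 s
tau = 2.25 ms
Cutoff frequency: fc = 1 / (2*pi*R*C).
fc = 1 / (2*pi*0.00225) = 70.74 Hz

tau = 2.25 ms, fc = 70.74 Hz


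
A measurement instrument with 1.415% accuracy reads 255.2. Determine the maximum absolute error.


Absolute error = (accuracy% / 100) * reading.
Error = (1.415 / 100) * 255.2
Error = 0.01415 * 255.2
Error = 3.6111

3.6111


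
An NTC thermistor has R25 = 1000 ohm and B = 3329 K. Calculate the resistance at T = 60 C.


NTC thermistor equation: Rt = R25 * exp(B * (1/T - 1/T25)).
T in Kelvin: 333.15 K, T25 = 298.15 K
1/T - 1/T25 = 1/333.15 - 1/298.15 = -0.00035237
B * (1/T - 1/T25) = 3329 * -0.00035237 = -1.173
Rt = 1000 * exp(-1.173) = 309.4 ohm

309.4 ohm


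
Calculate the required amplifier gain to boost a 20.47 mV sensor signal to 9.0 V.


Gain = Vout / Vin (converting to same units).
G = 9.0 V / 20.47 mV
G = 9000.0 mV / 20.47 mV
G = 439.67

439.67


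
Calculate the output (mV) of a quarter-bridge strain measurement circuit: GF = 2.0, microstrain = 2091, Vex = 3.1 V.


Quarter bridge output: Vout = (GF * epsilon * Vex) / 4.
Vout = (2.0 * 2091e-6 * 3.1) / 4
Vout = 0.0129642 / 4 V
Vout = 0.00324105 V = 3.241 mV

3.241 mV


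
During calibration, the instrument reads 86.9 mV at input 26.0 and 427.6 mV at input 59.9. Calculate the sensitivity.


Sensitivity = (y2 - y1) / (x2 - x1).
S = (427.6 - 86.9) / (59.9 - 26.0)
S = 340.7 / 33.9
S = 10.0501 mV/unit

10.0501 mV/unit


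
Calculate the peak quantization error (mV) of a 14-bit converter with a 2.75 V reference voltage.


The maximum quantization error is +/- LSB/2.
LSB = Vref / 2^n = 2.75 / 16384 = 0.00016785 V
Max error = LSB / 2 = 0.00016785 / 2 = 8.392e-05 V
Max error = 0.0839 mV

0.0839 mV


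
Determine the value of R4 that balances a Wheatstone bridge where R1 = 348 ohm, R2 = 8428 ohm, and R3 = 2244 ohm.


At balance: R1*R4 = R2*R3, so R4 = R2*R3/R1.
R4 = 8428 * 2244 / 348
R4 = 18912432 / 348
R4 = 54346.07 ohm

54346.07 ohm


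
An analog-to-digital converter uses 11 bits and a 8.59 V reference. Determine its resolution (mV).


The resolution (LSB) of an ADC is Vref / 2^n.
LSB = 8.59 / 2^11
LSB = 8.59 / 2048
LSB = 0.00419434 V = 4.19433594 mV

4.19433594 mV


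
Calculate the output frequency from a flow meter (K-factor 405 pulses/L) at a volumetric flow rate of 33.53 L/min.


Frequency = K * Q / 60 (converting L/min to L/s).
f = 405 * 33.53 / 60
f = 13579.65 / 60
f = 226.33 Hz

226.33 Hz


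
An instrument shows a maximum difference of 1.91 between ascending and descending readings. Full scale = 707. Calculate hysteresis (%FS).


Hysteresis = (max difference / full scale) * 100%.
H = (1.91 / 707) * 100
H = 0.27 %FS

0.27 %FS


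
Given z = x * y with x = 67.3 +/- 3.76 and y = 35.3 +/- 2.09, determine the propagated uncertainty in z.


For a product z = x*y, the relative uncertainty is:
uz/z = sqrt((ux/x)^2 + (uy/y)^2)
Relative uncertainties: ux/x = 3.76/67.3 = 0.055869
uy/y = 2.09/35.3 = 0.059207
z = 67.3 * 35.3 = 2375.7
uz = 2375.7 * sqrt(0.055869^2 + 0.059207^2) = 193.394

193.394


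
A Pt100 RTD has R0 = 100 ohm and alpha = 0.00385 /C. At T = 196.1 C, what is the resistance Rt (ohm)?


The RTD equation: Rt = R0 * (1 + alpha * T).
Rt = 100 * (1 + 0.00385 * 196.1)
Rt = 100 * (1 + 0.754985)
Rt = 100 * 1.754985
Rt = 175.499 ohm

175.499 ohm


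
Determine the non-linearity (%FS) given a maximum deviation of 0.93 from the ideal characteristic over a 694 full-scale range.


Linearity error = (max deviation / full scale) * 100%.
Linearity = (0.93 / 694) * 100
Linearity = 0.134 %FS

0.134 %FS


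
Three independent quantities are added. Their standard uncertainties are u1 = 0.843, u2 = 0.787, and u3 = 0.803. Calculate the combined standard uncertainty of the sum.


For a sum of independent quantities, uc = sqrt(u1^2 + u2^2 + u3^2).
uc = sqrt(0.843^2 + 0.787^2 + 0.803^2)
uc = sqrt(0.710649 + 0.619369 + 0.644809)
uc = 1.4053

1.4053


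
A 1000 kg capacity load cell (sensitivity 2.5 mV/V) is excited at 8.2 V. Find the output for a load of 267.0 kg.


Vout = rated_output * Vex * (load / capacity).
Vout = 2.5 * 8.2 * (267.0 / 1000)
Vout = 2.5 * 8.2 * 0.267
Vout = 5.473 mV

5.473 mV


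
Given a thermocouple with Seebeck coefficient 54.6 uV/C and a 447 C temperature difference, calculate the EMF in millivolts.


The thermocouple output V = sensitivity * dT.
V = 54.6 uV/C * 447 C
V = 24406.2 uV
V = 24.406 mV

24.406 mV


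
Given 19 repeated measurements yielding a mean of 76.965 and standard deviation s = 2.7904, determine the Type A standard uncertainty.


The standard uncertainty for Type A evaluation is u = s / sqrt(n).
u = 2.7904 / sqrt(19)
u = 2.7904 / 4.3589
u = 0.6402

0.6402


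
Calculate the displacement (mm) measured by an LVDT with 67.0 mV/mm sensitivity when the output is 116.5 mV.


Displacement = Vout / sensitivity.
d = 116.5 / 67.0
d = 1.739 mm

1.739 mm


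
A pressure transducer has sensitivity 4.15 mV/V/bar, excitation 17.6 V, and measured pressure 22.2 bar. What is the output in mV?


Output = sensitivity * Vex * P.
Vout = 4.15 * 17.6 * 22.2
Vout = 73.04 * 22.2
Vout = 1621.49 mV

1621.49 mV


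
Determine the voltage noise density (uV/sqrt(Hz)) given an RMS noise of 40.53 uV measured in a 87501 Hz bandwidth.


Noise spectral density = Vrms / sqrt(BW).
NSD = 40.53 / sqrt(87501)
NSD = 40.53 / 295.8057
NSD = 0.137 uV/sqrt(Hz)

0.137 uV/sqrt(Hz)


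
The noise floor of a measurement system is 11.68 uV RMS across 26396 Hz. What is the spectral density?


Noise spectral density = Vrms / sqrt(BW).
NSD = 11.68 / sqrt(26396)
NSD = 11.68 / 162.4685
NSD = 0.0719 uV/sqrt(Hz)

0.0719 uV/sqrt(Hz)


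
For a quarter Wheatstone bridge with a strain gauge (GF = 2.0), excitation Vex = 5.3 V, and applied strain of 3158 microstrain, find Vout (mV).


Quarter bridge output: Vout = (GF * epsilon * Vex) / 4.
Vout = (2.0 * 3158e-6 * 5.3) / 4
Vout = 0.0334748 / 4 V
Vout = 0.0083687 V = 8.3687 mV

8.3687 mV


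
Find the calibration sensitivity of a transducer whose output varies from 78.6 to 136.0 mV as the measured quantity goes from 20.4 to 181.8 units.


Sensitivity = (y2 - y1) / (x2 - x1).
S = (136.0 - 78.6) / (181.8 - 20.4)
S = 57.4 / 161.4
S = 0.3556 mV/unit

0.3556 mV/unit


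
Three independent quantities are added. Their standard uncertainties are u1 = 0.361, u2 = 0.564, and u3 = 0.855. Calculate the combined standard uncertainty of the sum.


For a sum of independent quantities, uc = sqrt(u1^2 + u2^2 + u3^2).
uc = sqrt(0.361^2 + 0.564^2 + 0.855^2)
uc = sqrt(0.130321 + 0.318096 + 0.731025)
uc = 1.086

1.086


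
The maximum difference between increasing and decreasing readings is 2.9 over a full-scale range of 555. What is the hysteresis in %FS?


Hysteresis = (max difference / full scale) * 100%.
H = (2.9 / 555) * 100
H = 0.523 %FS

0.523 %FS
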